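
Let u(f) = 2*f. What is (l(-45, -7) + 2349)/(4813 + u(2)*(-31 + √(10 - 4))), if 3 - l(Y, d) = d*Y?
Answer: 3183831/7328875 - 2716*√6/7328875 ≈ 0.43352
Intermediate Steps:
l(Y, d) = 3 - Y*d (l(Y, d) = 3 - d*Y = 3 - Y*d)
(l(-45, -7) + 2349)/(4813 + u(2)*(-31 + √(10 - 4))) = ((3 - 1*(-45)*(-7)) + 2349)/(4813 + (2*2)*(-31 + √(10 - 4))) = ((3 - 315) + 2349)/(4813 + 4*(-31 + √6)) = (-312 + 2349)/(4813 + (-124 + 4*√6)) = 2037/(4689 + 4*√6)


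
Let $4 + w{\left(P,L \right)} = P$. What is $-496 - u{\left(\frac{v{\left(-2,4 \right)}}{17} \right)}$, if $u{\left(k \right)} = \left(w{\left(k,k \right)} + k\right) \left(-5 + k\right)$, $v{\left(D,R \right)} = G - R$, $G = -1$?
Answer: $- \frac{150364}{289} \approx -520.29$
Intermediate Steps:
$w{\left(P,L \right)} = -4 + P$
$v{\left(D,R \right)} = -1 - R$
$u{\left(k \right)} = \left(-5 + k\right) \left(-4 + 2 k\right)$ ($u{\left(k \right)} = \left(\left(-4 + k\right) + k\right) \left(-5 + k\right) = \left(-4 + 2 k\right) \left(-5 + k\right) = \left(-5 + k\right) \left(-4 + 2 k\right)$)
$-496 - u{\left(\frac{v{\left(-2,4 \right)}}{17} \right)} = -496 - \left(20 - 14 \frac{-1 - 4}{17} + 2 \left(\frac{-1 - 4}{17}\right)^{2}\right) = -496 - \left(20 - 14 \left(-1 - 4\right) \frac{1}{17} + 2 \left(\left(-1 - 4\right) \frac{1}{17}\right)^{2}\right) = -496 - \left(20 - 14 \left(\left(-5\right) \frac{1}{17}\right) + 2 \left(\left(-5\right) \frac{1}{17}\right)^{2}\right) = -496 - \left(20 - - \frac{70}{17} + 2 \left(- \frac{5}{17}\right)^{2}\right) = -496 - \left(20 + \frac{70}{17} + 2 \cdot \frac{25}{289}\right) = -496 - \left(20 + \frac{70}{17} + \frac{50}{289}\right) = -496 - \frac{7020}{289} = - \frac{150364}{289}$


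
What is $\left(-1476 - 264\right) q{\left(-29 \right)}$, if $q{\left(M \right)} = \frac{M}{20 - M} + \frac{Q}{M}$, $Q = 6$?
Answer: $\frac{68100}{49} \approx 1389.8$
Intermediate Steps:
$q{\left(M \right)} = \frac{6}{M} + \frac{M}{20 - M}$ ($q{\left(M \right)} = \frac{M}{20 - M} + \frac{6}{M} = \frac{6}{M} + \frac{M}{20 - M}$)
$\left(-1476 - 264\right) q{\left(-29 \right)} = \left(-1476 - 264\right) \frac{-120 - \left(-29\right)^{2} + 6 \left(-29\right)}{\left(-29\right) \left(-20 - 29\right)} = - 1740 \left(- \frac{-120 - 841 - 174}{29 \left(-49\right)}\right) = - 1740 \left(\left(- \frac{1}{29}\right) \left(- \frac{1}{49}\right) \left(-120 - 841 - 174\right)\right) = - 1740 \left(\left(- \frac{1}{29}\right) \left(- \frac{1}{49}\right) \left(-1135\right)\right) = \left(-1740\right) \left(- \frac{1135}{1421}\right) = \frac{68100}{49}$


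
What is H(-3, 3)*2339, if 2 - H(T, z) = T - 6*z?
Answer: 53797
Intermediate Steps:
H(T, z) = 2 - T + 6*z (H(T, z) = 2 - (T - 6*z) = 2 + (-T + 6*z) = 2 - T + 6*z)
H(-3, 3)*2339 = (2 - 1*(-3) + 6*3)*2339 = (2 + 3 + 18)*2339 = 23*2339 = 53797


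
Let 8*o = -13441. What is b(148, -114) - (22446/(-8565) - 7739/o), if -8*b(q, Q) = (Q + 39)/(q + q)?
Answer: -177547438739/90869762240 ≈ -1.9539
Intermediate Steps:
o = -13441/8 (o = (1/8)*(-13441) = -13441/8 ≈ -1680.1)
b(q, Q) = -(39 + Q)/(16*q) (b(q, Q) = -(Q + 39)/(8*(q + q)) = -(39 + Q)/(8*(2*q)) = -(39 + Q)*1/(2*q)/8 = -(39 + Q)/(16*q))
b(148, -114) - (22446/(-8565) - 7739/o) = (1/16)*(-39 - 1*(-114))/148 - (22446/(-8565) - 7739/(-13441/8)) = (1/16)*(1/148)*(-39 + 114) - (22446*(-1/8565) - 7739*(-8/13441)) = (1/16)*(1/148)*75 - (-7482/2855 + 61912/13441) = 75/2368 - 1*76193198/38374055 = 75/2368 - 76193198/38374055 = -177547438739/90869762240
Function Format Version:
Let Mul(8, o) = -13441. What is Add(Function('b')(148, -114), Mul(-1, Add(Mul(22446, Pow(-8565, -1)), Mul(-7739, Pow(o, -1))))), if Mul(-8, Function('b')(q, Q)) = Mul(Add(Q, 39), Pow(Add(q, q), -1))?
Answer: Rational(-177547438739, 90869762240) ≈ -1.9539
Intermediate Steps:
o = Rational(-13441, 8) (o = Mul(Rational(1, 8), -13441) = Rational(-13441, 8) ≈ -1680.1)
Function('b')(q, Q) = Mul(Rational(-1, 16), Pow(q, -1), Add(39, Q)) (Function('b')(q, Q) = Mul(Rational(-1, 8), Mul(Add(Q, 39), Pow(Add(q, q), -1))) = Mul(Rational(-1, 8), Mul(Add(39, Q), Pow(Mul(2, q), -1))) = Mul(Rational(-1, 8), Mul(Add(39, Q), Mul(Rational(1, 2), Pow(q, -1)))) = Mul(Rational(-1, 8), Mul(Rational(1, 2), Pow(q, -1), Add(39, Q))) = Mul(Rational(-1, 16), Pow(q, -1), Add(39, Q)))
Add(Function('b')(148, -114), Mul(-1, Add(Mul(22446, Pow(-8565, -1)), Mul(-7739, Pow(o, -1))))) = Add(Mul(Rational(1, 16), Pow(148, -1), Add(-39, Mul(-1, -114))), Mul(-1, Add(Mul(22446, Pow(-8565, -1)), Mul(-7739, Pow(Rational(-13441, 8), -1))))) = Add(Mul(Rational(1, 16), Rational(1, 148), Add(-39, 114)), Mul(-1, Add(Mul(22446, Rational(-1, 8565)), Mul(-7739, Rational(-8, 13441))))) = Add(Mul(Rational(1, 16), Rational(1, 148), 75), Mul(-1, Add(Rational(-7482, 2855), Rational(61912, 13441)))) = Add(Rational(75, 2368), Mul(-1, Rational(76193198, 38374055))) = Add(Rational(75, 2368), Rational(-76193198, 38374055)) = Rational(-177547438739, 90869762240)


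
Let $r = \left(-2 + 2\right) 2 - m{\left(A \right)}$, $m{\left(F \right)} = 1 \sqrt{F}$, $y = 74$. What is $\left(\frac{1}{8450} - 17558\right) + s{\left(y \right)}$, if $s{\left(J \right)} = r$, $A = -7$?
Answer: $- \frac{148365099}{8450} - i \sqrt{7} \approx -17558.0 - 2.6458 i$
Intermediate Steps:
$m{\left(F \right)} = \sqrt{F}$
$r = - i \sqrt{7}$ ($r = \left(-2 + 2\right) 2 - \sqrt{-7} = 0 \cdot 2 - i \sqrt{7} = 0 - i \sqrt{7} = - i \sqrt{7} \approx - 2.6458 i$)
$s{\left(J \right)} = - i \sqrt{7}$
$\left(\frac{1}{8450} - 17558\right) + s{\left(y \right)} = \left(\frac{1}{8450} - 17558\right) - i \sqrt{7} = - \frac{148365099}{8450} - i \sqrt{7}$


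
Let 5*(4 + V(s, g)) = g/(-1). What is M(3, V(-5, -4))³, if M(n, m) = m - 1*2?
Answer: -17576/125 ≈ -140.61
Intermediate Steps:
V(s, g) = -4 - g/5 (V(s, g) = -4 + (g/(-1))/5 = -4 + (g*(-1))/5 = -4 + (-g)/5 = -4 - g/5)
M(n, m) = -2 + m (M(n, m) = m - 2 = -2 + m)
M(3, V(-5, -4))³ = (-2 + (-4 - ⅕*(-4)))³ = (-2 + (-4 + ⅘))³ = (-2 - 16/5)³ = (-26/5)³ = -17576/125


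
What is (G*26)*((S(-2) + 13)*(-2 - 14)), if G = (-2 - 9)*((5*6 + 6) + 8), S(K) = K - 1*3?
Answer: 1610752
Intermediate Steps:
S(K) = -3 + K (S(K) = K - 3 = -3 + K)
G = -484 (G = -11*((30 + 6) + 8) = -11*(36 + 8) = -11*44 = -484)
(G*26)*((S(-2) + 13)*(-2 - 14)) = (-484*26)*(((-3 - 2) + 13)*(-2 - 14)) = -12584*(-5 + 13)*(-16) = -100672*(-16) = -12584*(-128) = 1610752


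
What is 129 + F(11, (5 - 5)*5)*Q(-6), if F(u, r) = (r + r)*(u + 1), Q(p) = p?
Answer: 129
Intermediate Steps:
F(u, r) = 2*r*(1 + u) (F(u, r) = (2*r)*(1 + u) = 2*r*(1 + u))
129 + F(11, (5 - 5)*5)*Q(-6) = 129 + (2*((5 - 5)*5)*(1 + 11))*(-6) = 129 + (2*(0*5)*12)*(-6) = 129 + (2*0*12)*(-6) = 129 + 0*(-6) = 129 + 0 = 129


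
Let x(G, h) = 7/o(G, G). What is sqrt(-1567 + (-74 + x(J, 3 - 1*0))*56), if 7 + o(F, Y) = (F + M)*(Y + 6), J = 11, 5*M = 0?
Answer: I*sqrt(1284485)/15 ≈ 75.557*I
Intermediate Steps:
M = 0 (M = (1/5)*0 = 0)
o(F, Y) = -7 + F*(6 + Y) (o(F, Y) = -7 + (F + 0)*(Y + 6) = -7 + F*(6 + Y))
x(G, h) = 7/(-7 + G**2 + 6*G) (x(G, h) = 7/(-7 + 6*G + G*G) = 7/(-7 + 6*G + G**2) = 7/(-7 + G**2 + 6*G))
sqrt(-1567 + (-74 + x(J, 3 - 1*0))*56) = sqrt(-1567 + (-74 + 7/(-7 + 11**2 + 6*11))*56) = sqrt(-1567 + (-74 + 7/(-7 + 121 + 66))*56) = sqrt(-1567 + (-74 + 7/180)*56) = sqrt(-1567 - 13313/180*56) = sqrt(-1567 - 186382/45) = sqrt(-256897/45) = I*sqrt(1284485)/15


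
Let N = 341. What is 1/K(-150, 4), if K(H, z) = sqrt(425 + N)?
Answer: sqrt(766)/766 ≈ 0.036131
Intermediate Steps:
K(H, z) = sqrt(766) (K(H, z) = sqrt(425 + 341) = sqrt(766))
1/K(-150, 4) = 1/(sqrt(766)) = sqrt(766)/766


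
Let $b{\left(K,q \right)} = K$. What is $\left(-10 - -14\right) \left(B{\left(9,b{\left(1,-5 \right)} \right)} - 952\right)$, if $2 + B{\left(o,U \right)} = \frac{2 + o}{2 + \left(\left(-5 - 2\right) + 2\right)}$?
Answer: $- \frac{11492}{3} \approx -3830.7$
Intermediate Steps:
$B{\left(o,U \right)} = - \frac{8}{3} - \frac{o}{3}$ ($B{\left(o,U \right)} = -2 + \frac{2 + o}{2 + \left(\left(-5 - 2\right) + 2\right)} = -2 + \frac{2 + o}{2 + \left(-7 + 2\right)} = -2 + \frac{2 + o}{2 - 5} = -2 + \frac{2 + o}{-3} = -2 + \left(2 + o\right) \left(- \frac{1}{3}\right) = -2 - \left(\frac{2}{3} + \frac{o}{3}\right) = - \frac{8}{3} - \frac{o}{3}$)
$\left(-10 - -14\right) \left(B{\left(9,b{\left(1,-5 \right)} \right)} - 952\right) = \left(-10 - -14\right) \left(\left(- \frac{8}{3} - 3\right) - 952\right) = \left(-10 + 14\right) \left(\left(- \frac{8}{3} - 3\right) - 952\right) = 4 \left(- \frac{17}{3} - 952\right) = 4 \left(- \frac{2873}{3}\right) = - \frac{11492}{3}$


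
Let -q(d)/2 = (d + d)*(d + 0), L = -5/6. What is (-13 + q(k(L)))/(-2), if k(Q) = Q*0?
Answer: 13/2 ≈ 6.5000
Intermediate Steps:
L = -5/6 (L = -5*1/6 = -5/6 ≈ -0.83333)
k(Q) = 0
q(d) = -4*d**2 (q(d) = -2*(d + d)*(d + 0) = -2*2*d*d = -4*d**2)
(-13 + q(k(L)))/(-2) = (-13 - 4*0**2)/(-2) = -(-13 - 4*0)/2 = -(-13 + 0)/2 = -1/2*(-13) = 13/2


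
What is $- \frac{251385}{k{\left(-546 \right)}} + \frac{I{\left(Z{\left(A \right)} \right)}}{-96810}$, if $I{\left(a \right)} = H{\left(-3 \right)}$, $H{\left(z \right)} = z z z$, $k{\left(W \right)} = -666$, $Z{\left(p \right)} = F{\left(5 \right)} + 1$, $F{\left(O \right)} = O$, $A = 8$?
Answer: $\frac{676016662}{1790985} \approx 377.46$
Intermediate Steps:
$Z{\left(p \right)} = 6$ ($Z{\left(p \right)} = 5 + 1 = 6$)
$H{\left(z \right)} = z^{3}$ ($H{\left(z \right)} = z^{2} z = z^{3}$)
$I{\left(a \right)} = -27$ ($I{\left(a \right)} = \left(-3\right)^{3} = -27$)
$- \frac{251385}{k{\left(-546 \right)}} + \frac{I{\left(Z{\left(A \right)} \right)}}{-96810} = - \frac{251385}{-666} - \frac{27}{-96810} = \left(-251385\right) \left(- \frac{1}{666}\right) - - \frac{9}{32270} = \frac{83795}{222} + \frac{9}{32270} = \frac{676016662}{1790985}$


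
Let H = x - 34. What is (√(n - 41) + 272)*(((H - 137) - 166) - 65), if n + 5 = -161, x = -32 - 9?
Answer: -120496 - 1329*I*√23 ≈ -1.205e+5 - 6373.7*I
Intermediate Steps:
x = -41
H = -75 (H = -41 - 34 = -75)
n = -166 (n = -5 - 161 = -166)
(√(n - 41) + 272)*(((H - 137) - 166) - 65) = (√(-166 - 41) + 272)*(((-75 - 137) - 166) - 65) = (√(-207) + 272)*((-212 - 166) - 65) = (3*I*√23 + 272)*(-378 - 65) = (272 + 3*I*√23)*(-443) = -120496 - 1329*I*√23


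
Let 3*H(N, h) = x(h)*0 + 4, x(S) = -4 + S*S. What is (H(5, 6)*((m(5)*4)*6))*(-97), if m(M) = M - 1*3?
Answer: -6208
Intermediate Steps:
x(S) = -4 + S²
m(M) = -3 + M (m(M) = M - 3 = -3 + M)
H(N, h) = 4/3 (H(N, h) = ((-4 + h²)*0 + 4)/3 = (0 + 4)/3 = (⅓)*4 = 4/3)
(H(5, 6)*((m(5)*4)*6))*(-97) = (4*(((-3 + 5)*4)*6)/3)*(-97) = (4*((2*4)*6)/3)*(-97) = (4*(8*6)/3)*(-97) = ((4/3)*48)*(-97) = 64*(-97) = -6208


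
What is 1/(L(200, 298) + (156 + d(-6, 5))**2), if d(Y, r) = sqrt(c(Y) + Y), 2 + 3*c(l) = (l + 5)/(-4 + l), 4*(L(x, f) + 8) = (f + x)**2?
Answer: 77690130/6706977031921 - 9360*I*sqrt(5970)/6706977031921 ≈ 1.1583e-5 - 1.0783e-7*I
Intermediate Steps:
L(x, f) = -8 + (f + x)**2/4
c(l) = -2/3 + (5 + l)/(3*(-4 + l)) (c(l) = -2/3 + ((l + 5)/(-4 + l))/3 = -2/3 + ((5 + l)/(-4 + l))/3 = -2/3 + (5 + l)/(3*(-4 + l)))
d(Y, r) = sqrt(Y + (13 - Y)/(3*(-4 + Y))) (d(Y, r) = sqrt((13 - Y)/(3*(-4 + Y)) + Y) = sqrt(Y + (13 - Y)/(3*(-4 + Y))))
1/(L(200, 298) + (156 + d(-6, 5))**2) = 1/((-8 + (298 + 200)**2/4) + (156 + sqrt(-6 - (-13 - 6)/(3*(-4 - 6))))**2) = 1/((-8 + (1/4)*498**2) + (156 + sqrt(-6 - 1/3*(-19)/(-10)))**2) = 1/((-8 + (1/4)*248004) + (156 + sqrt(-6 - 1/3*(-1/10)*(-19)))**2) = 1/((-8 + 62001) + (156 + sqrt(-6 - 19/30))**2) = 1/(61993 + (156 + sqrt(-199/30))**2) = 1/(61993 + (156 + I*sqrt(5970)/30)**2)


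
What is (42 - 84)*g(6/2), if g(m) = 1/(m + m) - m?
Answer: 119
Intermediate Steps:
g(m) = 1/(2*m) - m
(42 - 84)*g(6/2) = (42 - 84)*(1/(2*((6/2))) - 6/2) = -42*(1/(2*((6*(½)))) - 6/2) = -42*((½)/3 - 1*3) = -42*((½)*(⅓) - 3) = -42*(⅙ - 3) = -42*(-17/6) = 119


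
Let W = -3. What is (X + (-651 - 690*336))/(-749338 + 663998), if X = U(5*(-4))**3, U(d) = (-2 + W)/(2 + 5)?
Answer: 39872269/14635810 ≈ 2.7243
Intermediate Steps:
U(d) = -5/7 (U(d) = (-2 - 3)/(2 + 5) = -5/7)
X = -125/343 (X = (-5/7)**3 = -125/343 ≈ -0.36443)
(X + (-651 - 690*336))/(-749338 + 663998) = (-125/343 + (-651 - 690*336))/(-749338 + 663998) = (-125/343 + (-651 - 231840))/(-85340) = (-125/343 - 232491)*(-1/85340) = -79744538/343*(-1/85340) = 39872269/14635810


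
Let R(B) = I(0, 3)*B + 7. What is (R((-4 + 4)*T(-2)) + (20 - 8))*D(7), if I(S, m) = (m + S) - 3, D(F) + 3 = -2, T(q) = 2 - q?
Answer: -95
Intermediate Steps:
D(F) = -5 (D(F) = -3 - 2 = -5)
I(S, m) = -3 + S + m (I(S, m) = (S + m) - 3 = -3 + S + m)
R(B) = 7 (R(B) = (-3 + 0 + 3)*B + 7 = 0*B + 7 = 0 + 7 = 7)
(R((-4 + 4)*T(-2)) + (20 - 8))*D(7) = (7 + (20 - 8))*(-5) = (7 + 12)*(-5) = 19*(-5) = -95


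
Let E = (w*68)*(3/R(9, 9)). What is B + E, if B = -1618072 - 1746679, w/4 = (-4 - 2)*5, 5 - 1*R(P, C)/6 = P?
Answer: -3363731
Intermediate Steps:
R(P, C) = 30 - 6*P
w = -120 (w = 4*((-4 - 2)*5) = 4*(-6*5) = 4*(-30) = -120)
B = -3364751
E = 1020 (E = (-120*68)*(3/(30 - 6*9)) = -24480/(30 - 54) = -24480/(-24) = -24480*(-1)/24 = -8160*(-1/8) = 1020)
B + E = -3364751 + 1020 = -3363731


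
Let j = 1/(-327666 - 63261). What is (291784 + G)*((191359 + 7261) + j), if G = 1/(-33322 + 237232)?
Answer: 4619751791446632870899/79713924570 ≈ 5.7954e+10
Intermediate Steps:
G = 1/203910 ≈ 4.9041e-6
j = -1/390927 (j = 1/(-390927) = -1/390927 ≈ -2.5580e-6)
(291784 + G)*((191359 + 7261) + j) = (291784 + 1/203910)*((191359 + 7261) - 1/390927) = 59497675441*(198620 - 1/390927)/203910 = (59497675441/203910)*(77645920739/390927) = 4619751791446632870899/79713924570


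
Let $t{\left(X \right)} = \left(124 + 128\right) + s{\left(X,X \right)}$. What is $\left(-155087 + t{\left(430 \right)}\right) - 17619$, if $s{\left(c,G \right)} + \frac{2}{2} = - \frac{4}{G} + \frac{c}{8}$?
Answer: $- \frac{148265083}{860} \approx -1.724 \cdot 10^{5}$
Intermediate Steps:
$s{\left(c,G \right)} = -1 - \frac{4}{G} + \frac{c}{8}$ ($s{\left(c,G \right)} = -1 + \left(- \frac{4}{G} + \frac{c}{8}\right) = -1 - \frac{4}{G} + \frac{c}{8}$)
$t{\left(X \right)} = 251 - \frac{4}{X} + \frac{X}{8}$ ($t{\left(X \right)} = \left(124 + 128\right) - \left(1 + \frac{4}{X} - \frac{X}{8}\right) = 252 - \left(1 + \frac{4}{X} - \frac{X}{8}\right) = 251 - \frac{4}{X} + \frac{X}{8}$)
$\left(-155087 + t{\left(430 \right)}\right) - 17619 = \left(-155087 + \left(251 - \frac{4}{430} + \frac{1}{8} \cdot 430\right)\right) - 17619 = \left(-155087 + \left(251 - \frac{2}{215} + \frac{215}{4}\right)\right) - 17619 = \left(-155087 + \frac{262077}{860}\right) - 17619 = - \frac{133112743}{860} - 17619 = - \frac{148265083}{860}$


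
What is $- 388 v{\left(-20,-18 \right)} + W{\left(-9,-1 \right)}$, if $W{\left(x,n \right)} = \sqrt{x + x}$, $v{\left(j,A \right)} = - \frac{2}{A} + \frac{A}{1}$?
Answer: $\frac{62468}{9} + 3 i \sqrt{2} \approx 6940.9 + 4.2426 i$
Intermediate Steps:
$v{\left(j,A \right)} = A - \frac{2}{A}$ ($v{\left(j,A \right)} = - \frac{2}{A} + A 1 = - \frac{2}{A} + A = A - \frac{2}{A}$)
$W{\left(x,n \right)} = \sqrt{2} \sqrt{x}$ ($W{\left(x,n \right)} = \sqrt{2 x} = \sqrt{2} \sqrt{x}$)
$- 388 v{\left(-20,-18 \right)} + W{\left(-9,-1 \right)} = - 388 \left(-18 - \frac{2}{-18}\right) + \sqrt{2} \sqrt{-9} = - 388 \left(-18 - - \frac{1}{9}\right) + \sqrt{2} \cdot 3 i = - 388 \left(-18 + \frac{1}{9}\right) + 3 i \sqrt{2} = \left(-388\right) \left(- \frac{161}{9}\right) + 3 i \sqrt{2} = \frac{62468}{9} + 3 i \sqrt{2}$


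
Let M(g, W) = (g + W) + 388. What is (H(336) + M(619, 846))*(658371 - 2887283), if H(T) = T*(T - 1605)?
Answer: 946242240272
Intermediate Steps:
M(g, W) = 388 + W + g (M(g, W) = (W + g) + 388 = 388 + W + g)
H(T) = T*(-1605 + T)
(H(336) + M(619, 846))*(658371 - 2887283) = (336*(-1605 + 336) + (388 + 846 + 619))*(658371 - 2887283) = (336*(-1269) + 1853)*(-2228912) = (-426384 + 1853)*(-2228912) = -424531*(-2228912) = 946242240272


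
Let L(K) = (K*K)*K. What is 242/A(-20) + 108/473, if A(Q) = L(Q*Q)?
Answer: 3456057233/15136000000 ≈ 0.22833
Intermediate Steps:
L(K) = K³ (L(K) = K²*K = K³)
A(Q) = Q⁶ (A(Q) = (Q*Q)³ = (Q²)³ = Q⁶)
242/A(-20) + 108/473 = 242/((-20)⁶) + 108/473 = 242/64000000 + 108*(1/473) = 242*(1/64000000) + 108/473 = 121/32000000 + 108/473 = 3456057233/15136000000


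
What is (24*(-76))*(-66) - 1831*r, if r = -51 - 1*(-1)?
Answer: 211934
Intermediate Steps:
r = -50 (r = -51 + 1 = -50)
(24*(-76))*(-66) - 1831*r = (24*(-76))*(-66) - 1831*(-50) = -1824*(-66) - 1*(-91550) = 120384 + 91550 = 211934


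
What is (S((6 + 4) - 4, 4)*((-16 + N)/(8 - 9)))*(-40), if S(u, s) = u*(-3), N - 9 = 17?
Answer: -7200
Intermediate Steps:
N = 26 (N = 9 + 17 = 26)
S(u, s) = -3*u
(S((6 + 4) - 4, 4)*((-16 + N)/(8 - 9)))*(-40) = ((-3*((6 + 4) - 4))*((-16 + 26)/(8 - 9)))*(-40) = ((-3*(10 - 4))*(10/(-1)))*(-40) = ((-3*6)*(10*(-1)))*(-40) = -18*(-10)*(-40) = 180*(-40) = -7200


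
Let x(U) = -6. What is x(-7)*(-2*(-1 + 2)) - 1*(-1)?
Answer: 13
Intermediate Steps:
x(-7)*(-2*(-1 + 2)) - 1*(-1) = -(-12)*(-1 + 2) - 1*(-1) = -(-12) + 1 = -6*(-2) + 1 = 12 + 1 = 13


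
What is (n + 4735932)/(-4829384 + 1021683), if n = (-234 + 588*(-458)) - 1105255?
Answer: -3361139/3807701 ≈ -0.88272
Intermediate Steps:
n = -1374793 (n = (-234 - 269304) - 1105255 = -269538 - 1105255 = -1374793)
(n + 4735932)/(-4829384 + 1021683) = (-1374793 + 4735932)/(-4829384 + 1021683) = 3361139/(-3807701) = 3361139*(-1/3807701) = -3361139/3807701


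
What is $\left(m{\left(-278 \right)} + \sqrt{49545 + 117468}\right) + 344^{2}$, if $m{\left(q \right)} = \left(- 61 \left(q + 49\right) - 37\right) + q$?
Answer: $131990 + 3 \sqrt{18557} \approx 1.324 \cdot 10^{5}$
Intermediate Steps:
$m{\left(q \right)} = -3026 - 60 q$ ($m{\left(q \right)} = \left(- 61 \left(49 + q\right) - 37\right) + q = \left(\left(-2989 - 61 q\right) - 37\right) + q = \left(-3026 - 61 q\right) + q = -3026 - 60 q$)
$\left(m{\left(-278 \right)} + \sqrt{49545 + 117468}\right) + 344^{2} = \left(\left(-3026 - -16680\right) + \sqrt{49545 + 117468}\right) + 344^{2} = \left(\left(-3026 + 16680\right) + \sqrt{167013}\right) + 118336 = \left(13654 + 3 \sqrt{18557}\right) + 118336 = 131990 + 3 \sqrt{18557}$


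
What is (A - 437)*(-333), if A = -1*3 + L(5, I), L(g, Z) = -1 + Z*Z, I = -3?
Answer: 143856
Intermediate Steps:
L(g, Z) = -1 + Z²
A = 5 (A = -1*3 + (-1 + (-3)²) = -3 + (-1 + 9) = -3 + 8 = 5)
(A - 437)*(-333) = (5 - 437)*(-333) = -432*(-333) = 143856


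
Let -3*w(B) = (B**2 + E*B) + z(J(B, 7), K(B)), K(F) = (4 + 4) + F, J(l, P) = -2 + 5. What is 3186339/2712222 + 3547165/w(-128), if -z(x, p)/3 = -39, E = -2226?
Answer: -9300547291153/272514121746 ≈ -34.129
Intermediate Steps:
J(l, P) = 3
K(F) = 8 + F
z(x, p) = 117 (z(x, p) = -3*(-39) = 117)
w(B) = -39 + 742*B - B**2/3 (w(B) = -((B**2 - 2226*B) + 117)/3 = -(117 + B**2 - 2226*B)/3 = -39 + 742*B - B**2/3)
3186339/2712222 + 3547165/w(-128) = 3186339/2712222 + 3547165/(-39 + 742*(-128) - 1/3*(-128)**2) = 3186339*(1/2712222) + 3547165/(-39 - 94976 - 1/3*16384) = 1062113/904074 + 3547165/(-39 - 94976 - 16384/3) = 1062113/904074 + 3547165/(-301429/3) = 1062113/904074 + 3547165*(-3/301429) = 1062113/904074 - 10641495/301429 = -9300547291153/272514121746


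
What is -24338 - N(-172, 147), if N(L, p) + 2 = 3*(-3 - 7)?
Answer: -24306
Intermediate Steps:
N(L, p) = -32 (N(L, p) = -2 + 3*(-3 - 7) = -2 + 3*(-10) = -2 - 30 = -32)
-24338 - N(-172, 147) = -24338 - 1*(-32) = -24338 + 32 = -24306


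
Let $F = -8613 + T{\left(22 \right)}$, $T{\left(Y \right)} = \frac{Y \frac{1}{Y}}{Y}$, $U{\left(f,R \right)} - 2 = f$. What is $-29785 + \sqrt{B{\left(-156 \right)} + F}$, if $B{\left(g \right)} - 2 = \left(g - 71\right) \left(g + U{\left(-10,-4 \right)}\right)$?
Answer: $-29785 + \frac{5 \sqrt{554026}}{22} \approx -29616.0$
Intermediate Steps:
$U{\left(f,R \right)} = 2 + f$
$T{\left(Y \right)} = \frac{1}{Y}$ ($T{\left(Y \right)} = 1 \frac{1}{Y} = \frac{1}{Y}$)
$B{\left(g \right)} = 2 + \left(-71 + g\right) \left(-8 + g\right)$ ($B{\left(g \right)} = 2 + \left(g - 71\right) \left(g + \left(2 - 10\right)\right) = 2 + \left(-71 + g\right) \left(g - 8\right) = 2 + \left(-71 + g\right) \left(-8 + g\right)$)
$F = - \frac{189485}{22}$ ($F = -8613 + \frac{1}{22} = - \frac{189485}{22} \approx -8613.0$)
$-29785 + \sqrt{B{\left(-156 \right)} + F} = -29785 + \sqrt{\left(570 + \left(-156\right)^{2} - -12324\right) - \frac{189485}{22}} = -29785 + \sqrt{\left(570 + 24336 + 12324\right) - \frac{189485}{22}} = -29785 + \sqrt{37230 - \frac{189485}{22}} = -29785 + \sqrt{\frac{629575}{22}} = -29785 + \frac{5 \sqrt{554026}}{22}$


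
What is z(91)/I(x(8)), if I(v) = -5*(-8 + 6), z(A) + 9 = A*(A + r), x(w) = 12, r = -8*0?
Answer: 4136/5 ≈ 827.20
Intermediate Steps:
r = 0
z(A) = -9 + A**2 (z(A) = -9 + A*(A + 0) = -9 + A*A = -9 + A**2)
I(v) = 10 (I(v) = -5*(-2) = 10)
z(91)/I(x(8)) = (-9 + 91**2)/10 = (-9 + 8281)*(1/10) = 8272*(1/10) = 4136/5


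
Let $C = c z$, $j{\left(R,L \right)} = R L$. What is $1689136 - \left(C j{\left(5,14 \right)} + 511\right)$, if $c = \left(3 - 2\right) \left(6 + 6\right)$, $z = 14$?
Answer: $1676865$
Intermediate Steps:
$j{\left(R,L \right)} = L R$
$c = 12$ ($c = 1 \cdot 12 = 12$)
$C = 168$ ($C = 12 \cdot 14 = 168$)
$1689136 - \left(C j{\left(5,14 \right)} + 511\right) = 1689136 - \left(168 \cdot 14 \cdot 5 + 511\right) = 1689136 - \left(168 \cdot 70 + 511\right) = 1689136 - \left(11760 + 511\right) = 1689136 - 12271 = 1676865$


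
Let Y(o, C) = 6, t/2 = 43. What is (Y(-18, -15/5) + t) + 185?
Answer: 277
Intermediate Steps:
t = 86 (t = 2*43 = 86)
(Y(-18, -15/5) + t) + 185 = (6 + 86) + 185 = 92 + 185 = 277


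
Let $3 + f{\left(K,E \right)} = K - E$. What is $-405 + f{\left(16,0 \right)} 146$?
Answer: $1493$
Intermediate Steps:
$f{\left(K,E \right)} = -3 + K - E$ ($f{\left(K,E \right)} = -3 - \left(E - K\right) = -3 + K - E$)
$-405 + f{\left(16,0 \right)} 146 = -405 + \left(-3 + 16 - 0\right) 146 = -405 + \left(-3 + 16 + 0\right) 146 = -405 + 13 \cdot 146 = -405 + 1898 = 1493$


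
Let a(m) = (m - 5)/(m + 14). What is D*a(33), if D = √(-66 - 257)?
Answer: 28*I*√323/47 ≈ 10.707*I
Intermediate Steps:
a(m) = (-5 + m)/(14 + m)
D = I*√323 (D = √(-323) = I*√323 ≈ 17.972*I)
D*a(33) = (I*√323)*((-5 + 33)/(14 + 33)) = (I*√323)*(28/47) = 28*I*√323/47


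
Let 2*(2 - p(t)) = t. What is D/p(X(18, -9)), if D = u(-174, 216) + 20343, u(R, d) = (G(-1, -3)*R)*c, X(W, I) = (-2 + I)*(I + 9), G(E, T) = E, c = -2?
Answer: 19995/2 ≈ 9997.5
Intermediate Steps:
X(W, I) = (-2 + I)*(9 + I)
p(t) = 2 - t/2
u(R, d) = 2*R (u(R, d) = -R*(-2) = 2*R)
D = 19995 (D = 2*(-174) + 20343 = -348 + 20343 = 19995)
D/p(X(18, -9)) = 19995/(2 - (-18 + (-9)² + 7*(-9))/2) = 19995/(2 - (-18 + 81 - 63)/2) = 19995/(2 - ½*0) = 19995/(2 + 0) = 19995/2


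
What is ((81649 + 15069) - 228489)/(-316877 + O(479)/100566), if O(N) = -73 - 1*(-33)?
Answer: 6625841193/15933526211 ≈ 0.41584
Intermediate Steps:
O(N) = -40 (O(N) = -73 + 33 = -40)
((81649 + 15069) - 228489)/(-316877 + O(479)/100566) = ((81649 + 15069) - 228489)/(-316877 - 40/100566) = (96718 - 228489)/(-316877 - 40*1/100566) = -131771/(-316877 - 20/50283) = -131771/(-15933526211/50283) = -131771*(-50283/15933526211) = 6625841193/15933526211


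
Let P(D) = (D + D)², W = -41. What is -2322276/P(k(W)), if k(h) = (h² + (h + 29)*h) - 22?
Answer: -193523/1542267 ≈ -0.12548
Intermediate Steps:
k(h) = -22 + h² + h*(29 + h) (k(h) = (h² + (29 + h)*h) - 22 = (h² + h*(29 + h)) - 22 = -22 + h² + h*(29 + h))
P(D) = 4*D² (P(D) = (2*D)² = 4*D²)
-2322276/P(k(W)) = -2322276*1/(4*(-22 + 2*(-41)² + 29*(-41))²) = -2322276*1/(4*(-22 + 2*1681 - 1189)²) = -2322276*1/(4*(-22 + 3362 - 1189)²) = -2322276/(4*2151²) = -2322276/(4*4626801) = -2322276/18507204 = -2322276*1/18507204 = -193523/1542267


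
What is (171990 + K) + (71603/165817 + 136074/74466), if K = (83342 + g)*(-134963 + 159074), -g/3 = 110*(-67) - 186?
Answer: 5260501019923580276/2057954787 ≈ 2.5562e+9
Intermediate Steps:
g = 22668 (g = -3*(110*(-67) - 186) = -3*(-7370 - 186) = -3*(-7556) = 22668)
K = 2556007110 (K = (83342 + 22668)*(-134963 + 159074) = 106010*24111 = 2556007110)
(171990 + K) + (71603/165817 + 136074/74466) = (171990 + 2556007110) + (71603/165817 + 136074/74466) = 2556179100 + (71603*(1/165817) + 136074*(1/74466)) = 2556179100 + (71603/165817 + 22679/12411) = 2556179100 + 4649228576/2057954787 = 5260501019923580276/2057954787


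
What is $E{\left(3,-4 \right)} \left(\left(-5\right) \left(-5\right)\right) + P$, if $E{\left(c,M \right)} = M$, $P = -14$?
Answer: $-114$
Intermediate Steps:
$E{\left(3,-4 \right)} \left(\left(-5\right) \left(-5\right)\right) + P = - 4 \left(\left(-5\right) \left(-5\right)\right) - 14 = \left(-4\right) 25 - 14 = -100 - 14 = -114$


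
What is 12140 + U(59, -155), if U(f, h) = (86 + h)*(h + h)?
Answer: 33530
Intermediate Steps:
U(f, h) = 2*h*(86 + h) (U(f, h) = (86 + h)*(2*h) = 2*h*(86 + h))
12140 + U(59, -155) = 12140 + 2*(-155)*(86 - 155) = 12140 + 2*(-155)*(-69) = 12140 + 21390 = 33530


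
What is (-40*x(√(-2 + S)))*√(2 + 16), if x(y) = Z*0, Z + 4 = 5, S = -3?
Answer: 0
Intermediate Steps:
Z = 1 (Z = -4 + 5 = 1)
x(y) = 0 (x(y) = 1*0 = 0)
(-40*x(√(-2 + S)))*√(2 + 16) = (-40*0)*√(2 + 16) = 0*√18 = 0*(3*√2) = 0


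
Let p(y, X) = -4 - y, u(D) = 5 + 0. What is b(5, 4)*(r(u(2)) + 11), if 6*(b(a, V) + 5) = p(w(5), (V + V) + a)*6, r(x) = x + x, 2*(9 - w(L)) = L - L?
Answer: -378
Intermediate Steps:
w(L) = 9 (w(L) = 9 - (L - L)/2 = 9 - ½*0 = 9 + 0 = 9)
u(D) = 5
r(x) = 2*x
b(a, V) = -18 (b(a, V) = -5 + ((-4 - 1*9)*6)/6 = -5 + ((-4 - 9)*6)/6 = -5 + (-13*6)/6 = -5 + (⅙)*(-78) = -5 - 13 = -18)
b(5, 4)*(r(u(2)) + 11) = -18*(2*5 + 11) = -18*(10 + 11) = -18*21 = -378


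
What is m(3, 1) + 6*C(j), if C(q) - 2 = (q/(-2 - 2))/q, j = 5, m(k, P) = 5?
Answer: 31/2 ≈ 15.500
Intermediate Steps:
C(q) = 7/4 (C(q) = 2 + (q/(-2 - 2))/q = 2 + (q/(-4))/q = 2 + (q*(-¼))/q = 2 + (-q/4)/q = 2 - ¼ = 7/4)
m(3, 1) + 6*C(j) = 5 + 6*(7/4) = 5 + 21/2 = 31/2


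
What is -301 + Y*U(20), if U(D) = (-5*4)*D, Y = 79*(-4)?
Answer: 126099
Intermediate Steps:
Y = -316
U(D) = -20*D
-301 + Y*U(20) = -301 - (-6320)*20 = -301 - 316*(-400) = -301 + 126400 = 126099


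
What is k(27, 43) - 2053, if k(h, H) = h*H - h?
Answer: -919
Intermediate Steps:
k(h, H) = -h + H*h (k(h, H) = H*h - h = -h + H*h)
k(27, 43) - 2053 = 27*(-1 + 43) - 2053 = 27*42 - 2053 = 1134 - 2053 = -919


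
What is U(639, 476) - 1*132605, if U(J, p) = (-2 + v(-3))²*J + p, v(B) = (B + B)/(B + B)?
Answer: -131490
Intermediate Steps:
v(B) = 1 (v(B) = (2*B)/((2*B)) = (2*B)*(1/(2*B)) = 1)
U(J, p) = J + p (U(J, p) = (-2 + 1)²*J + p = (-1)²*J + p = 1*J + p = J + p)
U(639, 476) - 1*132605 = (639 + 476) - 1*132605 = 1115 - 132605 = -131490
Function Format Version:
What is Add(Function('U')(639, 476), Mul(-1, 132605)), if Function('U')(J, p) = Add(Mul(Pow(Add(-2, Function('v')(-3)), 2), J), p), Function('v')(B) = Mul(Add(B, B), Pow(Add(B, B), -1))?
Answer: -131490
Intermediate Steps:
Function('v')(B) = 1 (Function('v')(B) = Mul(Mul(2, B), Pow(Mul(2, B), -1)) = Mul(Mul(2, B), Mul(Rational(1, 2), Pow(B, -1))) = 1)
Function('U')(J, p) = Add(J, p) (Function('U')(J, p) = Add(Mul(Pow(Add(-2, 1), 2), J), p) = Add(Mul(Pow(-1, 2), J), p) = Add(Mul(1, J), p) = Add(J, p))
Add(Function('U')(639, 476), Mul(-1, 132605)) = Add(Add(639, 476), Mul(-1, 132605)) = Add(1115, -132605) = -131490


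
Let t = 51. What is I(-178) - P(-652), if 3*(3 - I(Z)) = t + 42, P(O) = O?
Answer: 624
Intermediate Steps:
I(Z) = -28 (I(Z) = 3 - (51 + 42)/3 = 3 - 1/3*93 = 3 - 31 = -28)
I(-178) - P(-652) = -28 - 1*(-652) = -28 + 652 = 624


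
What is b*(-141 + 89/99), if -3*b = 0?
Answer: 0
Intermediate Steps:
b = 0 (b = -1/3*0 = 0)
b*(-141 + 89/99) = 0*(-141 + 89/99) = 0*(-13870/99) = 0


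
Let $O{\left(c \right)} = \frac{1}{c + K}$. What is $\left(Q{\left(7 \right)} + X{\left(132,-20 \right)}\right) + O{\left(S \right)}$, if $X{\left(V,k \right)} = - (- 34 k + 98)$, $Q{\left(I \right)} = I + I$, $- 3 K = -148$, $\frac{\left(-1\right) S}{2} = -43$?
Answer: $- \frac{310181}{406} \approx -763.99$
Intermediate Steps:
$S = 86$ ($S = \left(-2\right) \left(-43\right) = 86$)
$K = \frac{148}{3}$ ($K = \left(- \frac{1}{3}\right) \left(-148\right) = \frac{148}{3} \approx 49.333$)
$O{\left(c \right)} = \frac{1}{\frac{148}{3} + c}$ ($O{\left(c \right)} = \frac{1}{c + \frac{148}{3}} = \frac{1}{\frac{148}{3} + c}$)
$Q{\left(I \right)} = 2 I$
$X{\left(V,k \right)} = -98 + 34 k$ ($X{\left(V,k \right)} = - (98 - 34 k) = -98 + 34 k$)
$\left(Q{\left(7 \right)} + X{\left(132,-20 \right)}\right) + O{\left(S \right)} = \left(2 \cdot 7 + \left(-98 + 34 \left(-20\right)\right)\right) + \frac{3}{148 + 3 \cdot 86} = \left(14 - 778\right) + \frac{3}{148 + 258} = \left(14 - 778\right) + \frac{3}{406} = -764 + 3 \cdot \frac{1}{406} = -764 + \frac{3}{406} = - \frac{310181}{406}$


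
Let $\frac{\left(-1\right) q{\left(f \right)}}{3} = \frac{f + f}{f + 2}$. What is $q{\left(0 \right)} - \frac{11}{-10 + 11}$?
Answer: $-11$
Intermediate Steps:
$q{\left(f \right)} = - \frac{6 f}{2 + f}$ ($q{\left(f \right)} = - 3 \frac{f + f}{f + 2} = - 3 \frac{2 f}{2 + f} = - \frac{6 f}{2 + f}$)
$q{\left(0 \right)} - \frac{11}{-10 + 11} = \left(-6\right) 0 \frac{1}{2 + 0} - \frac{11}{-10 + 11} = \left(-6\right) 0 \cdot \frac{1}{2} - \frac{11}{1} = \left(-6\right) 0 \cdot \frac{1}{2} - 11 = 0 - 11 = -11$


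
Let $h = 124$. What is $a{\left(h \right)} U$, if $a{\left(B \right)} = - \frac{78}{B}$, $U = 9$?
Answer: $- \frac{351}{62} \approx -5.6613$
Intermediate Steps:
$a{\left(h \right)} U = - \frac{78}{124} \cdot 9 = \left(-78\right) \frac{1}{124} \cdot 9 = \left(- \frac{39}{62}\right) 9 = - \frac{351}{62}$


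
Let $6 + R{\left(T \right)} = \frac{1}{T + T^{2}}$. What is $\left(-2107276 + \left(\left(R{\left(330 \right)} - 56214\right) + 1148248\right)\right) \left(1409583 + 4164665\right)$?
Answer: $- \frac{309079618348533836}{54615} \approx -5.6592 \cdot 10^{12}$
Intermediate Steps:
$R{\left(T \right)} = -6 + \frac{1}{T + T^{2}}$
$\left(-2107276 + \left(\left(R{\left(330 \right)} - 56214\right) + 1148248\right)\right) \left(1409583 + 4164665\right) = \left(-2107276 + \left(\left(\frac{1 - 1980 - 6 \cdot 330^{2}}{330 \left(1 + 330\right)} - 56214\right) + 1148248\right)\right) \left(1409583 + 4164665\right) = \left(-2107276 + \left(\left(\frac{1 - 1980 - 653400}{330 \cdot 331} - 56214\right) + 1148248\right)\right) 5574248 = \left(-2107276 + \left(\left(\frac{1}{330} \cdot \frac{1}{331} \left(1 - 1980 - 653400\right) - 56214\right) + 1148248\right)\right) 5574248 = \left(-2107276 + \left(\left(\frac{1}{330} \cdot \frac{1}{331} \left(-655379\right) - 56214\right) + 1148248\right)\right) 5574248 = \left(-2107276 + \left(\left(- \frac{655379}{109230} - 56214\right) + 1148248\right)\right) 5574248 = \left(-2107276 + \left(- \frac{6140910599}{109230} + 1148248\right)\right) 5574248 = \left(-2107276 + \frac{119282218441}{109230}\right) 5574248 = \left(- \frac{110895539039}{109230}\right) 5574248 = - \frac{309079618348533836}{54615}$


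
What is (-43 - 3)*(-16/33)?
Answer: 736/33 ≈ 22.303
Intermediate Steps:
(-43 - 3)*(-16/33) = -(-736)/33 = -46*(-16/33) = 736/33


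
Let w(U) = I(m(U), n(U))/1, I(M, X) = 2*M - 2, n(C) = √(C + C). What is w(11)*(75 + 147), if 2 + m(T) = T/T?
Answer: -888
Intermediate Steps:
n(C) = √2*√C (n(C) = √(2*C) = √2*√C)
m(T) = -1 (m(T) = -2 + T/T = -2 + 1 = -1)
I(M, X) = -2 + 2*M
w(U) = -4 (w(U) = (-2 + 2*(-1))/1 = (-2 - 2)*1 = -4*1 = -4)
w(11)*(75 + 147) = -4*(75 + 147) = -4*222 = -888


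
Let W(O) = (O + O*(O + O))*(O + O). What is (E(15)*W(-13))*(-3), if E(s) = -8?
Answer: -202800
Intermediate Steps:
W(O) = 2*O*(O + 2*O²) (W(O) = (O + O*(2*O))*(2*O) = (O + 2*O²)*(2*O) = 2*O*(O + 2*O²))
(E(15)*W(-13))*(-3) = -8*(-13)²*(2 + 4*(-13))*(-3) = -1352*(2 - 52)*(-3) = -1352*(-50)*(-3) = -8*(-8450)*(-3) = 67600*(-3) = -202800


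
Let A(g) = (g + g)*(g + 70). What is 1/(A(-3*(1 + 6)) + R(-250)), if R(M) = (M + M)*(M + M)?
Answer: 1/247942 ≈ 4.0332e-6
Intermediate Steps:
A(g) = 2*g*(70 + g) (A(g) = (2*g)*(70 + g) = 2*g*(70 + g))
R(M) = 4*M**2 (R(M) = (2*M)*(2*M) = 4*M**2)
1/(A(-3*(1 + 6)) + R(-250)) = 1/(2*(-3*(1 + 6))*(70 - 3*(1 + 6)) + 4*(-250)**2) = 1/(2*(-3*7)*(70 - 3*7) + 4*62500) = 1/(2*(-21)*(70 - 21) + 250000) = 1/(2*(-21)*49 + 250000) = 1/(-2058 + 250000) = 1/247942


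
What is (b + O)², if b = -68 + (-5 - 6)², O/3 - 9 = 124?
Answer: 204304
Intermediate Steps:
O = 399 (O = 27 + 3*124 = 27 + 372 = 399)
b = 53 (b = -68 + (-11)² = -68 + 121 = 53)
(b + O)² = (53 + 399)² = 452² = 204304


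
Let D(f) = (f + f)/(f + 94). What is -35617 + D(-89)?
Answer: -178263/5 ≈ -35653.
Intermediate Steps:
D(f) = 2*f/(94 + f) (D(f) = (2*f)/(94 + f) = 2*f/(94 + f))
-35617 + D(-89) = -35617 + 2*(-89)/(94 - 89) = -35617 + 2*(-89)/5 = -35617 + 2*(-89)*(1/5) = -35617 - 178/5 = -178263/5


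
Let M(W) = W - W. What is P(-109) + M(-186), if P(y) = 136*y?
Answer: -14824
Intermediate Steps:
M(W) = 0
P(-109) + M(-186) = 136*(-109) + 0 = -14824 + 0 = -14824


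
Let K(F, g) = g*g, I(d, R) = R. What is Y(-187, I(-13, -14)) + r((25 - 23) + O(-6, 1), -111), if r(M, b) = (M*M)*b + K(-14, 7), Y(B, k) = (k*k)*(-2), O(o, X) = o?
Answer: -2119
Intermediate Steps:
K(F, g) = g²
Y(B, k) = -2*k² (Y(B, k) = k²*(-2) = -2*k²)
r(M, b) = 49 + b*M² (r(M, b) = (M*M)*b + 7² = M²*b + 49 = b*M² + 49 = 49 + b*M²)
Y(-187, I(-13, -14)) + r((25 - 23) + O(-6, 1), -111) = -2*(-14)² + (49 - 111*((25 - 23) - 6)²) = -2*196 + (49 - 111*(2 - 6)²) = -392 + (49 - 111*(-4)²) = -392 + (49 - 111*16) = -392 + (49 - 1776) = -392 - 1727 = -2119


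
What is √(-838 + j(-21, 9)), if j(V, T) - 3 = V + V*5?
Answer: 31*I ≈ 31.0*I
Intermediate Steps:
j(V, T) = 3 + 6*V (j(V, T) = 3 + (V + V*5) = 3 + (V + 5*V) = 3 + 6*V)
√(-838 + j(-21, 9)) = √(-838 + (3 + 6*(-21))) = √(-838 + (3 - 126)) = √(-838 - 123) = √(-961) = 31*I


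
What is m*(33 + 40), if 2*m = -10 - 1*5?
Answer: -1095/2 ≈ -547.50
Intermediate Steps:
m = -15/2 (m = (-10 - 1*5)/2 = (-10 - 5)/2 = (½)*(-15) = -15/2 ≈ -7.5000)
m*(33 + 40) = -15*(33 + 40)/2 = -15/2*73 = -1095/2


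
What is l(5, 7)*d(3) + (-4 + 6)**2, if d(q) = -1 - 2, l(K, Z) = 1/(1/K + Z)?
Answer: 43/12 ≈ 3.5833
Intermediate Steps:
l(K, Z) = 1/(Z + 1/K)
d(q) = -3
l(5, 7)*d(3) + (-4 + 6)**2 = (5/(1 + 5*7))*(-3) + (-4 + 6)**2 = (5/(1 + 35))*(-3) + 2**2 = (5/36)*(-3) + 4 = -5/12 + 4 = 43/12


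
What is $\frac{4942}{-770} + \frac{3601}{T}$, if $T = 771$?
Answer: $- \frac{74108}{42405} \approx -1.7476$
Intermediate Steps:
$\frac{4942}{-770} + \frac{3601}{T} = \frac{4942}{-770} + \frac{3601}{771} = 4942 \left(- \frac{1}{770}\right) + 3601 \cdot \frac{1}{771} = - \frac{353}{55} + \frac{3601}{771} = - \frac{74108}{42405}$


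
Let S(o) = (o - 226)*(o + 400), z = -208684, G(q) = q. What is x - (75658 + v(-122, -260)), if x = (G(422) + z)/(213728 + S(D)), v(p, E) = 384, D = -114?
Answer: -4429094379/58244 ≈ -76044.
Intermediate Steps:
S(o) = (-226 + o)*(400 + o)
x = -104131/58244 (x = (422 - 208684)/(213728 + (-90400 + (-114)² + 174*(-114))) = -208262/(213728 + (-90400 + 12996 - 19836)) = -208262/(213728 - 97240) = -208262/116488 = -208262*1/116488 = -104131/58244 ≈ -1.7878)
x - (75658 + v(-122, -260)) = -104131/58244 - (75658 + 384) = -104131/58244 - 1*76042 = -104131/58244 - 76042 = -4429094379/58244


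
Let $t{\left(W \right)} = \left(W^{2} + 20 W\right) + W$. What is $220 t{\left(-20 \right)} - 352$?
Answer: $-4752$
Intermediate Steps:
$t{\left(W \right)} = W^{2} + 21 W$
$220 t{\left(-20 \right)} - 352 = 220 \left(- 20 \left(21 - 20\right)\right) - 352 = 220 \left(\left(-20\right) 1\right) - 352 = 220 \left(-20\right) - 352 = -4400 - 352 = -4752$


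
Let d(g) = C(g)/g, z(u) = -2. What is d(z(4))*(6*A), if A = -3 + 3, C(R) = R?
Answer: 0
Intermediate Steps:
A = 0
d(g) = 1 (d(g) = g/g = 1)
d(z(4))*(6*A) = 1*(6*0) = 1*0 = 0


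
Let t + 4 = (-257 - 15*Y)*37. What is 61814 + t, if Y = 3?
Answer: 50636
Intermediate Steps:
t = -11178 (t = -4 + (-257 - 15*3)*37 = -4 + (-257 - 45)*37 = -4 - 302*37 = -4 - 11174 = -11178)
61814 + t = 61814 - 11178 = 50636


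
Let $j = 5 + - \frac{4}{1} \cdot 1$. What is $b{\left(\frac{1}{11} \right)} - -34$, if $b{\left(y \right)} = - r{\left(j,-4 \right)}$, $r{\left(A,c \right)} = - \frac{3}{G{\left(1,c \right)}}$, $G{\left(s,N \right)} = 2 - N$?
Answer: $\frac{69}{2} \approx 34.5$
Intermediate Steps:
$j = 1$ ($j = 5 + \left(-4\right) 1 \cdot 1 = 5 - 4 = 1$)
$r{\left(A,c \right)} = - \frac{3}{2 - c}$
$b{\left(y \right)} = \frac{1}{2}$ ($b{\left(y \right)} = - \frac{3}{-2 - 4} = - \frac{3}{-6} = - \frac{3 \left(-1\right)}{6} = \left(-1\right) \left(- \frac{1}{2}\right) = \frac{1}{2}$)
$b{\left(\frac{1}{11} \right)} - -34 = \frac{1}{2} - -34 = \frac{1}{2} + 34 = \frac{69}{2}$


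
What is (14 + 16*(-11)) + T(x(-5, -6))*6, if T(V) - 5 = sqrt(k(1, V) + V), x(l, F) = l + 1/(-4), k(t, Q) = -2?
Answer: -132 + 3*I*sqrt(29) ≈ -132.0 + 16.155*I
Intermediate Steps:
x(l, F) = -1/4 + l (x(l, F) = l - 1/4 = -1/4 + l)
T(V) = 5 + sqrt(-2 + V)
(14 + 16*(-11)) + T(x(-5, -6))*6 = (14 + 16*(-11)) + (5 + sqrt(-2 + (-1/4 - 5)))*6 = (14 - 176) + (5 + sqrt(-2 - 21/4))*6 = -162 + (5 + sqrt(-29/4))*6 = -162 + (5 + I*sqrt(29)/2)*6 = -162 + (30 + 3*I*sqrt(29)) = -132 + 3*I*sqrt(29)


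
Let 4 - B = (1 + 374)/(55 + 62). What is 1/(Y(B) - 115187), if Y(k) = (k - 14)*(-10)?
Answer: -39/4487143 ≈ -8.6915e-6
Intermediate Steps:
B = 31/39 (B = 4 - (1 + 374)/(55 + 62) = 4 - 375/117 = 4 - 1*125/39 = 4 - 125/39 = 31/39 ≈ 0.79487)
Y(k) = 140 - 10*k (Y(k) = (-14 + k)*(-10) = 140 - 10*k)
1/(Y(B) - 115187) = 1/((140 - 10*31/39) - 115187) = 1/((140 - 310/39) - 115187) = 1/(5150/39 - 115187) = 1/(-4487143/39) = -39/4487143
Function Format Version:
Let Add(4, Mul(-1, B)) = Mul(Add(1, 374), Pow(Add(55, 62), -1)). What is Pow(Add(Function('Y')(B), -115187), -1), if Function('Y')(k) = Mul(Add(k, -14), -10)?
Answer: Rational(-39, 4487143) ≈ -8.6915e-6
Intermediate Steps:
B = Rational(31, 39) (B = Add(4, Mul(-1, Mul(Add(1, 374), Pow(Add(55, 62), -1)))) = Add(4, Mul(-1, Mul(375, Pow(117, -1)))) = Add(4, Mul(-1, Mul(375, Rational(1, 117)))) = Add(4, Mul(-1, Rational(125, 39))) = Add(4, Rational(-125, 39)) = Rational(31, 39) ≈ 0.79487)
Function('Y')(k) = Add(140, Mul(-10, k)) (Function('Y')(k) = Mul(Add(-14, k), -10) = Add(140, Mul(-10, k)))
Pow(Add(Function('Y')(B), -115187), -1) = Pow(Add(Add(140, Mul(-10, Rational(31, 39))), -115187), -1) = Pow(Add(Add(140, Rational(-310, 39)), -115187), -1) = Pow(Add(Rational(5150, 39), -115187), -1) = Pow(Rational(-4487143, 39), -1) = Rational(-39, 4487143)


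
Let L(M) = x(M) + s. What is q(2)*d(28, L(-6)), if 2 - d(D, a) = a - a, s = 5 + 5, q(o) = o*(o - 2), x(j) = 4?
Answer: 0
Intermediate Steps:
q(o) = o*(-2 + o)
s = 10
L(M) = 14 (L(M) = 4 + 10 = 14)
d(D, a) = 2 (d(D, a) = 2 - (a - a) = 2 - 1*0 = 2 + 0 = 2)
q(2)*d(28, L(-6)) = (2*(-2 + 2))*2 = (2*0)*2 = 0*2 = 0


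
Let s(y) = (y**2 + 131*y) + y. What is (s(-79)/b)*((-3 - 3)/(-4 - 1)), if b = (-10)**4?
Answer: -12561/25000 ≈ -0.50244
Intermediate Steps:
b = 10000
s(y) = y**2 + 132*y
(s(-79)/b)*((-3 - 3)/(-4 - 1)) = (-79*(132 - 79)/10000)*((-3 - 3)/(-4 - 1)) = (-79*53*(1/10000))*(-6/(-5)) = (-4187*1/10000)*(-6*(-1/5)) = -4187/10000*6/5 = -12561/25000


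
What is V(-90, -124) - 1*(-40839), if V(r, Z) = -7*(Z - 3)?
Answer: 41728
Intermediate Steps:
V(r, Z) = 21 - 7*Z (V(r, Z) = -7*(-3 + Z) = 21 - 7*Z)
V(-90, -124) - 1*(-40839) = (21 - 7*(-124)) - 1*(-40839) = (21 + 868) + 40839 = 889 + 40839 = 41728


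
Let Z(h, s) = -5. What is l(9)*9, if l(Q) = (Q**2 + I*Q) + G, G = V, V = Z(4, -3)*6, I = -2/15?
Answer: 2241/5 ≈ 448.20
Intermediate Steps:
I = -2/15 (I = -2*1/15 = -2/15 ≈ -0.13333)
V = -30 (V = -5*6 = -30)
G = -30
l(Q) = -30 + Q**2 - 2*Q/15 (l(Q) = (Q**2 - 2*Q/15) - 30 = -30 + Q**2 - 2*Q/15)
l(9)*9 = (-30 + 9**2 - 2/15*9)*9 = (-30 + 81 - 6/5)*9 = (249/5)*9 = 2241/5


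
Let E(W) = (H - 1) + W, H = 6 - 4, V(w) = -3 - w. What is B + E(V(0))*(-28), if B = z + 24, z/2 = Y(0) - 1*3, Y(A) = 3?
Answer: 80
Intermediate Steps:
H = 2
z = 0 (z = 2*(3 - 1*3) = 2*(3 - 3) = 2*0 = 0)
E(W) = 1 + W (E(W) = (2 - 1) + W = 1 + W)
B = 24 (B = 0 + 24 = 24)
B + E(V(0))*(-28) = 24 + (1 + (-3 - 1*0))*(-28) = 24 + (1 + (-3 + 0))*(-28) = 24 + (1 - 3)*(-28) = 24 - 2*(-28) = 24 + 56 = 80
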